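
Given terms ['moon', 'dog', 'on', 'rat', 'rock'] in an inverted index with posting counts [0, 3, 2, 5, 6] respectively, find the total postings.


Summing posting list sizes:
'moon': 0 postings
'dog': 3 postings
'on': 2 postings
'rat': 5 postings
'rock': 6 postings
Total = 0 + 3 + 2 + 5 + 6 = 16

16


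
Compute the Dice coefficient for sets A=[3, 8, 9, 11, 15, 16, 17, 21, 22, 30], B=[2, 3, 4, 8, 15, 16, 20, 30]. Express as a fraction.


A intersect B = [3, 8, 15, 16, 30]
|A intersect B| = 5
|A| = 10, |B| = 8
Dice = 2*5 / (10+8)
= 10 / 18 = 5/9

5/9


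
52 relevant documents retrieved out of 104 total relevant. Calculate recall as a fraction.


Recall = retrieved_relevant / total_relevant
= 52 / 104
= 52 / (52 + 52)
= 1/2

1/2


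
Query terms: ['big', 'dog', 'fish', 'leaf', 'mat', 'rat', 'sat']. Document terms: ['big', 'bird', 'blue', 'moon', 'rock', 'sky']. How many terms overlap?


Query terms: ['big', 'dog', 'fish', 'leaf', 'mat', 'rat', 'sat']
Document terms: ['big', 'bird', 'blue', 'moon', 'rock', 'sky']
Common terms: ['big']
Overlap count = 1

1


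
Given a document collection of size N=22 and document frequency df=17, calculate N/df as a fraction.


IDF ratio = N / df
= 22 / 17
= 22/17

22/17


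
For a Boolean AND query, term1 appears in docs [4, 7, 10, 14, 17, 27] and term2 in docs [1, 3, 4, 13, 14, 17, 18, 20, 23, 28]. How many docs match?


Boolean AND: find intersection of posting lists
term1 docs: [4, 7, 10, 14, 17, 27]
term2 docs: [1, 3, 4, 13, 14, 17, 18, 20, 23, 28]
Intersection: [4, 14, 17]
|intersection| = 3

3


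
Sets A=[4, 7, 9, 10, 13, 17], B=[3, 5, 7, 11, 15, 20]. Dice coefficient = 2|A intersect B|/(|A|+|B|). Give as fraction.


A intersect B = [7]
|A intersect B| = 1
|A| = 6, |B| = 6
Dice = 2*1 / (6+6)
= 2 / 12 = 1/6

1/6


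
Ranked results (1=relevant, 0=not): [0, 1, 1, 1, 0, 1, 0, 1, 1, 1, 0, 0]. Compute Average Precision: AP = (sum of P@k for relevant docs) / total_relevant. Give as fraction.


Computing P@k for each relevant position:
Position 1: not relevant
Position 2: relevant, P@2 = 1/2 = 1/2
Position 3: relevant, P@3 = 2/3 = 2/3
Position 4: relevant, P@4 = 3/4 = 3/4
Position 5: not relevant
Position 6: relevant, P@6 = 4/6 = 2/3
Position 7: not relevant
Position 8: relevant, P@8 = 5/8 = 5/8
Position 9: relevant, P@9 = 6/9 = 2/3
Position 10: relevant, P@10 = 7/10 = 7/10
Position 11: not relevant
Position 12: not relevant
Sum of P@k = 1/2 + 2/3 + 3/4 + 2/3 + 5/8 + 2/3 + 7/10 = 183/40
AP = 183/40 / 7 = 183/280

183/280


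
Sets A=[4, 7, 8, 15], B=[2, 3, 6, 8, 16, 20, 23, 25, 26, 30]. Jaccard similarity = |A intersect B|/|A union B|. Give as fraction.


A intersect B = [8]
|A intersect B| = 1
A union B = [2, 3, 4, 6, 7, 8, 15, 16, 20, 23, 25, 26, 30]
|A union B| = 13
Jaccard = 1/13 = 1/13

1/13


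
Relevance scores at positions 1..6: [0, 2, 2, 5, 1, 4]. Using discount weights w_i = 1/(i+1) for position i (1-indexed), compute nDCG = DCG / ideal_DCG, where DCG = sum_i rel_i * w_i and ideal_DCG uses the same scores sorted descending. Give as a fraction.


Position discount weights w_i = 1/(i+1) for i=1..6:
Weights = [1/2, 1/3, 1/4, 1/5, 1/6, 1/7]
Actual relevance: [0, 2, 2, 5, 1, 4]
DCG = 0/2 + 2/3 + 2/4 + 5/5 + 1/6 + 4/7 = 61/21
Ideal relevance (sorted desc): [5, 4, 2, 2, 1, 0]
Ideal DCG = 5/2 + 4/3 + 2/4 + 2/5 + 1/6 + 0/7 = 49/10
nDCG = DCG / ideal_DCG = 61/21 / 49/10 = 610/1029

610/1029


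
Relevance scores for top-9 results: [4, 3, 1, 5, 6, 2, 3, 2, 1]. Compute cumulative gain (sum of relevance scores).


Cumulative Gain = sum of relevance scores
Position 1: rel=4, running sum=4
Position 2: rel=3, running sum=7
Position 3: rel=1, running sum=8
Position 4: rel=5, running sum=13
Position 5: rel=6, running sum=19
Position 6: rel=2, running sum=21
Position 7: rel=3, running sum=24
Position 8: rel=2, running sum=26
Position 9: rel=1, running sum=27
CG = 27

27


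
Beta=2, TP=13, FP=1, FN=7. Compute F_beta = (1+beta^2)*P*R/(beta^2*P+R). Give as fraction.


P = TP/(TP+FP) = 13/14 = 13/14
R = TP/(TP+FN) = 13/20 = 13/20
beta^2 = 2^2 = 4
(1 + beta^2) = 5
Numerator = (1+beta^2)*P*R = 169/56
Denominator = beta^2*P + R = 26/7 + 13/20 = 611/140
F_beta = 65/94

65/94


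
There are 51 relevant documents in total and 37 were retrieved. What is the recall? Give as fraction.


Recall = retrieved_relevant / total_relevant
= 37 / 51
= 37 / (37 + 14)
= 37/51

37/51


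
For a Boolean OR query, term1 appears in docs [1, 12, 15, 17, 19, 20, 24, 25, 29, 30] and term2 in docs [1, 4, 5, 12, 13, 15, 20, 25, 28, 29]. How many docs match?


Boolean OR: find union of posting lists
term1 docs: [1, 12, 15, 17, 19, 20, 24, 25, 29, 30]
term2 docs: [1, 4, 5, 12, 13, 15, 20, 25, 28, 29]
Union: [1, 4, 5, 12, 13, 15, 17, 19, 20, 24, 25, 28, 29, 30]
|union| = 14

14


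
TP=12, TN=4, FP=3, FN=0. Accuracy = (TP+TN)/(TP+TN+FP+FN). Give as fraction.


Accuracy = (TP + TN) / (TP + TN + FP + FN)
TP + TN = 12 + 4 = 16
Total = 12 + 4 + 3 + 0 = 19
Accuracy = 16 / 19 = 16/19

16/19


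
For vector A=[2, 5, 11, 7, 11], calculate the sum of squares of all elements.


|A|^2 = sum of squared components
A[0]^2 = 2^2 = 4
A[1]^2 = 5^2 = 25
A[2]^2 = 11^2 = 121
A[3]^2 = 7^2 = 49
A[4]^2 = 11^2 = 121
Sum = 4 + 25 + 121 + 49 + 121 = 320

320


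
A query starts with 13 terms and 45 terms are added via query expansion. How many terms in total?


Original terms: 13
Expansion terms: 45
Total = 13 + 45 = 58

58


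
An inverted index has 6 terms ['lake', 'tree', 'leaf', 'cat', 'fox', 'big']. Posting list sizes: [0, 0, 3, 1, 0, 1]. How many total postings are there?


Summing posting list sizes:
'lake': 0 postings
'tree': 0 postings
'leaf': 3 postings
'cat': 1 postings
'fox': 0 postings
'big': 1 postings
Total = 0 + 0 + 3 + 1 + 0 + 1 = 5

5


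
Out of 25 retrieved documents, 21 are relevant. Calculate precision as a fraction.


Precision = relevant_retrieved / total_retrieved
= 21 / 25
= 21 / (21 + 4)
= 21/25

21/25


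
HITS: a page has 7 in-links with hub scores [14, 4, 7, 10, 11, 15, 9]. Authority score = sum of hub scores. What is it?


Authority = sum of hub scores of in-linkers
In-link 1: hub score = 14
In-link 2: hub score = 4
In-link 3: hub score = 7
In-link 4: hub score = 10
In-link 5: hub score = 11
In-link 6: hub score = 15
In-link 7: hub score = 9
Authority = 14 + 4 + 7 + 10 + 11 + 15 + 9 = 70

70


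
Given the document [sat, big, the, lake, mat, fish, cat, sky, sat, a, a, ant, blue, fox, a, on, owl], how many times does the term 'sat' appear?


Document has 17 words
Scanning for 'sat':
Found at positions: [0, 8]
Count = 2

2


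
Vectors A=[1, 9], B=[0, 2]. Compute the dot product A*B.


Dot product = sum of element-wise products
A[0]*B[0] = 1*0 = 0
A[1]*B[1] = 9*2 = 18
Sum = 0 + 18 = 18

18


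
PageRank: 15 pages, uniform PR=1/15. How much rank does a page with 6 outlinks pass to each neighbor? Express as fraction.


Initial PR = 1/15 = 1/15
Outlinks = 6
Contribution per link = PR / outlinks
= 1/15 / 6
= 1/90

1/90


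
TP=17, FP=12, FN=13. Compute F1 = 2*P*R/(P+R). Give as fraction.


F1 = 2 * P * R / (P + R)
P = TP/(TP+FP) = 17/29 = 17/29
R = TP/(TP+FN) = 17/30 = 17/30
2 * P * R = 2 * 17/29 * 17/30 = 289/435
P + R = 17/29 + 17/30 = 1003/870
F1 = 289/435 / 1003/870 = 34/59

34/59


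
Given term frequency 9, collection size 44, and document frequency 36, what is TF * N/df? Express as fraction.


TF * (N/df)
= 9 * (44/36)
= 9 * 11/9
= 11

11


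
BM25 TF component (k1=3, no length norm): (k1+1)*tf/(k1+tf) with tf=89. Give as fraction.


BM25 TF component = (k1+1)*tf / (k1+tf)
k1 = 3, tf = 89
Numerator = (3+1)*89 = 356
Denominator = 3 + 89 = 92
= 356/92 = 89/23

89/23


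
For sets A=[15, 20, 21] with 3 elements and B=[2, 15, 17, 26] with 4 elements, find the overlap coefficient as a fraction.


A intersect B = [15]
|A intersect B| = 1
min(|A|, |B|) = min(3, 4) = 3
Overlap = 1 / 3 = 1/3

1/3


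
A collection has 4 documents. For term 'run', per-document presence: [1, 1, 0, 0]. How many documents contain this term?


Checking each document for 'run':
Doc 1: present
Doc 2: present
Doc 3: absent
Doc 4: absent
df = sum of presences = 1 + 1 + 0 + 0 = 2

2


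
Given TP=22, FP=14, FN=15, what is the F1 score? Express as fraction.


F1 = 2 * P * R / (P + R)
P = TP/(TP+FP) = 22/36 = 11/18
R = TP/(TP+FN) = 22/37 = 22/37
2 * P * R = 2 * 11/18 * 22/37 = 242/333
P + R = 11/18 + 22/37 = 803/666
F1 = 242/333 / 803/666 = 44/73

44/73


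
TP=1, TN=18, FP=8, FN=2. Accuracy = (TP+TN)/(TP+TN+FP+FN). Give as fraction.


Accuracy = (TP + TN) / (TP + TN + FP + FN)
TP + TN = 1 + 18 = 19
Total = 1 + 18 + 8 + 2 = 29
Accuracy = 19 / 29 = 19/29

19/29


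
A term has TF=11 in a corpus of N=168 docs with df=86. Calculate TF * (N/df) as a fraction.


TF * (N/df)
= 11 * (168/86)
= 11 * 84/43
= 924/43

924/43


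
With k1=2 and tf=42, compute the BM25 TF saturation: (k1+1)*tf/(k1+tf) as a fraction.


BM25 TF component = (k1+1)*tf / (k1+tf)
k1 = 2, tf = 42
Numerator = (2+1)*42 = 126
Denominator = 2 + 42 = 44
= 126/44 = 63/22

63/22


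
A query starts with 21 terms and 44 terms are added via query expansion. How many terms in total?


Original terms: 21
Expansion terms: 44
Total = 21 + 44 = 65

65


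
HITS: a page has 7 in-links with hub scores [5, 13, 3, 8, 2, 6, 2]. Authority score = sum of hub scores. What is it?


Authority = sum of hub scores of in-linkers
In-link 1: hub score = 5
In-link 2: hub score = 13
In-link 3: hub score = 3
In-link 4: hub score = 8
In-link 5: hub score = 2
In-link 6: hub score = 6
In-link 7: hub score = 2
Authority = 5 + 13 + 3 + 8 + 2 + 6 + 2 = 39

39


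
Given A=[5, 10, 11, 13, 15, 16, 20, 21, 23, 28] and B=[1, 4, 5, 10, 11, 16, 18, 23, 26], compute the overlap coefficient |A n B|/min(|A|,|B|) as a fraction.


A intersect B = [5, 10, 11, 16, 23]
|A intersect B| = 5
min(|A|, |B|) = min(10, 9) = 9
Overlap = 5 / 9 = 5/9

5/9


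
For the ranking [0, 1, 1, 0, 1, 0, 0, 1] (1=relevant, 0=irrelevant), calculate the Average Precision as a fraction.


Computing P@k for each relevant position:
Position 1: not relevant
Position 2: relevant, P@2 = 1/2 = 1/2
Position 3: relevant, P@3 = 2/3 = 2/3
Position 4: not relevant
Position 5: relevant, P@5 = 3/5 = 3/5
Position 6: not relevant
Position 7: not relevant
Position 8: relevant, P@8 = 4/8 = 1/2
Sum of P@k = 1/2 + 2/3 + 3/5 + 1/2 = 34/15
AP = 34/15 / 4 = 17/30

17/30


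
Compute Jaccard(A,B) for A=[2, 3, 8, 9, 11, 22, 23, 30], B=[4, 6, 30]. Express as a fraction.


A intersect B = [30]
|A intersect B| = 1
A union B = [2, 3, 4, 6, 8, 9, 11, 22, 23, 30]
|A union B| = 10
Jaccard = 1/10 = 1/10

1/10


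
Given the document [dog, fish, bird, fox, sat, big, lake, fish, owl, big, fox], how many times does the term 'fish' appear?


Document has 11 words
Scanning for 'fish':
Found at positions: [1, 7]
Count = 2

2


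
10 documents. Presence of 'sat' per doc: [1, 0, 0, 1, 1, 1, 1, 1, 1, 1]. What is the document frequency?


Checking each document for 'sat':
Doc 1: present
Doc 2: absent
Doc 3: absent
Doc 4: present
Doc 5: present
Doc 6: present
Doc 7: present
Doc 8: present
Doc 9: present
Doc 10: present
df = sum of presences = 1 + 0 + 0 + 1 + 1 + 1 + 1 + 1 + 1 + 1 = 8

8


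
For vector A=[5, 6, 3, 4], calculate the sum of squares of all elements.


|A|^2 = sum of squared components
A[0]^2 = 5^2 = 25
A[1]^2 = 6^2 = 36
A[2]^2 = 3^2 = 9
A[3]^2 = 4^2 = 16
Sum = 25 + 36 + 9 + 16 = 86

86


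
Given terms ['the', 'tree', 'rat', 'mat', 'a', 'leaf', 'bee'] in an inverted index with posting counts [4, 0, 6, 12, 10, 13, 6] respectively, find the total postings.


Summing posting list sizes:
'the': 4 postings
'tree': 0 postings
'rat': 6 postings
'mat': 12 postings
'a': 10 postings
'leaf': 13 postings
'bee': 6 postings
Total = 4 + 0 + 6 + 12 + 10 + 13 + 6 = 51

51


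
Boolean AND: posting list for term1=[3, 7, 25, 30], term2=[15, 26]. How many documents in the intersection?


Boolean AND: find intersection of posting lists
term1 docs: [3, 7, 25, 30]
term2 docs: [15, 26]
Intersection: []
|intersection| = 0

0


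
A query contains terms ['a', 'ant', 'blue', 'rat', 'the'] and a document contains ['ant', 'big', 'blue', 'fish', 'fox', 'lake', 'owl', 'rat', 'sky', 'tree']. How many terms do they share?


Query terms: ['a', 'ant', 'blue', 'rat', 'the']
Document terms: ['ant', 'big', 'blue', 'fish', 'fox', 'lake', 'owl', 'rat', 'sky', 'tree']
Common terms: ['ant', 'blue', 'rat']
Overlap count = 3

3


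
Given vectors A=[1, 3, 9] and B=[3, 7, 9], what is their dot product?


Dot product = sum of element-wise products
A[0]*B[0] = 1*3 = 3
A[1]*B[1] = 3*7 = 21
A[2]*B[2] = 9*9 = 81
Sum = 3 + 21 + 81 = 105

105


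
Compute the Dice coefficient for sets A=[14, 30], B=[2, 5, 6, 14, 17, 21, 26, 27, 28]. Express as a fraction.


A intersect B = [14]
|A intersect B| = 1
|A| = 2, |B| = 9
Dice = 2*1 / (2+9)
= 2 / 11 = 2/11

2/11


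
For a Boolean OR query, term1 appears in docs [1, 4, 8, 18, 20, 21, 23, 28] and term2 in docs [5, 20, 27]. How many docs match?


Boolean OR: find union of posting lists
term1 docs: [1, 4, 8, 18, 20, 21, 23, 28]
term2 docs: [5, 20, 27]
Union: [1, 4, 5, 8, 18, 20, 21, 23, 27, 28]
|union| = 10

10


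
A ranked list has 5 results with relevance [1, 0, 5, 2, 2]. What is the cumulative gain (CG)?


Cumulative Gain = sum of relevance scores
Position 1: rel=1, running sum=1
Position 2: rel=0, running sum=1
Position 3: rel=5, running sum=6
Position 4: rel=2, running sum=8
Position 5: rel=2, running sum=10
CG = 10

10


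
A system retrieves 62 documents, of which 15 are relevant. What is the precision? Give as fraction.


Precision = relevant_retrieved / total_retrieved
= 15 / 62
= 15 / (15 + 47)
= 15/62

15/62


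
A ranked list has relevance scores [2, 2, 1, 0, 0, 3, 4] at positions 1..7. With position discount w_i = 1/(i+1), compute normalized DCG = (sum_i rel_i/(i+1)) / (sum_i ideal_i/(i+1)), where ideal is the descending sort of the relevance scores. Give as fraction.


Position discount weights w_i = 1/(i+1) for i=1..7:
Weights = [1/2, 1/3, 1/4, 1/5, 1/6, 1/7, 1/8]
Actual relevance: [2, 2, 1, 0, 0, 3, 4]
DCG = 2/2 + 2/3 + 1/4 + 0/5 + 0/6 + 3/7 + 4/8 = 239/84
Ideal relevance (sorted desc): [4, 3, 2, 2, 1, 0, 0]
Ideal DCG = 4/2 + 3/3 + 2/4 + 2/5 + 1/6 + 0/7 + 0/8 = 61/15
nDCG = DCG / ideal_DCG = 239/84 / 61/15 = 1195/1708

1195/1708


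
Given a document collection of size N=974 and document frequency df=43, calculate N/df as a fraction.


IDF ratio = N / df
= 974 / 43
= 974/43

974/43


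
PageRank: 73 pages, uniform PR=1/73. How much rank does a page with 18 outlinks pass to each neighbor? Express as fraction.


Initial PR = 1/73 = 1/73
Outlinks = 18
Contribution per link = PR / outlinks
= 1/73 / 18
= 1/1314

1/1314


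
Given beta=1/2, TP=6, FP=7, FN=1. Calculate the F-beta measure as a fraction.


P = TP/(TP+FP) = 6/13 = 6/13
R = TP/(TP+FN) = 6/7 = 6/7
beta^2 = 1/2^2 = 1/4
(1 + beta^2) = 5/4
Numerator = (1+beta^2)*P*R = 45/91
Denominator = beta^2*P + R = 3/26 + 6/7 = 177/182
F_beta = 30/59

30/59


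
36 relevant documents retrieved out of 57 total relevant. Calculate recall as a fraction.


Recall = retrieved_relevant / total_relevant
= 36 / 57
= 36 / (36 + 21)
= 12/19

12/19


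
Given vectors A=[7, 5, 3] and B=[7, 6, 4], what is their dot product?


Dot product = sum of element-wise products
A[0]*B[0] = 7*7 = 49
A[1]*B[1] = 5*6 = 30
A[2]*B[2] = 3*4 = 12
Sum = 49 + 30 + 12 = 91

91


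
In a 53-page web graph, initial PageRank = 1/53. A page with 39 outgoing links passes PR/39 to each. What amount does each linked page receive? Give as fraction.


Initial PR = 1/53 = 1/53
Outlinks = 39
Contribution per link = PR / outlinks
= 1/53 / 39
= 1/2067

1/2067


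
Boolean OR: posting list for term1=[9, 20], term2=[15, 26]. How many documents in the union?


Boolean OR: find union of posting lists
term1 docs: [9, 20]
term2 docs: [15, 26]
Union: [9, 15, 20, 26]
|union| = 4

4


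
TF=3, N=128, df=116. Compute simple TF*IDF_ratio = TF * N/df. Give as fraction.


TF * (N/df)
= 3 * (128/116)
= 3 * 32/29
= 96/29

96/29


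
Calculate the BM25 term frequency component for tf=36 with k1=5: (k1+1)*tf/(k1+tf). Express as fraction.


BM25 TF component = (k1+1)*tf / (k1+tf)
k1 = 5, tf = 36
Numerator = (5+1)*36 = 216
Denominator = 5 + 36 = 41
= 216/41 = 216/41

216/41


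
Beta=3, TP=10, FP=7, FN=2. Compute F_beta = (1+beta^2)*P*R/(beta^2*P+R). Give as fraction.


P = TP/(TP+FP) = 10/17 = 10/17
R = TP/(TP+FN) = 10/12 = 5/6
beta^2 = 3^2 = 9
(1 + beta^2) = 10
Numerator = (1+beta^2)*P*R = 250/51
Denominator = beta^2*P + R = 90/17 + 5/6 = 625/102
F_beta = 4/5

4/5


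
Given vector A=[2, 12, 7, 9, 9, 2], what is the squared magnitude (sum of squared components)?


|A|^2 = sum of squared components
A[0]^2 = 2^2 = 4
A[1]^2 = 12^2 = 144
A[2]^2 = 7^2 = 49
A[3]^2 = 9^2 = 81
A[4]^2 = 9^2 = 81
A[5]^2 = 2^2 = 4
Sum = 4 + 144 + 49 + 81 + 81 + 4 = 363

363


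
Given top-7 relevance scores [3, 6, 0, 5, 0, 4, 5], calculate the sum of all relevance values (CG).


Cumulative Gain = sum of relevance scores
Position 1: rel=3, running sum=3
Position 2: rel=6, running sum=9
Position 3: rel=0, running sum=9
Position 4: rel=5, running sum=14
Position 5: rel=0, running sum=14
Position 6: rel=4, running sum=18
Position 7: rel=5, running sum=23
CG = 23

23


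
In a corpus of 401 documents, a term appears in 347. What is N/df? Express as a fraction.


IDF ratio = N / df
= 401 / 347
= 401/347

401/347


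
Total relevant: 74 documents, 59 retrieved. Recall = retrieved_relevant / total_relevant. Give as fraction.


Recall = retrieved_relevant / total_relevant
= 59 / 74
= 59 / (59 + 15)
= 59/74

59/74


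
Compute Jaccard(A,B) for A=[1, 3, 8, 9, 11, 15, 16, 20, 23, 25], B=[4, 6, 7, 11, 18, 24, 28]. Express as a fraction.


A intersect B = [11]
|A intersect B| = 1
A union B = [1, 3, 4, 6, 7, 8, 9, 11, 15, 16, 18, 20, 23, 24, 25, 28]
|A union B| = 16
Jaccard = 1/16 = 1/16

1/16


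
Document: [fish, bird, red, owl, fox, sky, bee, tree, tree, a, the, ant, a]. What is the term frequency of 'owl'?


Document has 13 words
Scanning for 'owl':
Found at positions: [3]
Count = 1

1


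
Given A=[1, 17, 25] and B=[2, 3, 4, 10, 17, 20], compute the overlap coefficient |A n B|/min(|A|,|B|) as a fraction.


A intersect B = [17]
|A intersect B| = 1
min(|A|, |B|) = min(3, 6) = 3
Overlap = 1 / 3 = 1/3

1/3


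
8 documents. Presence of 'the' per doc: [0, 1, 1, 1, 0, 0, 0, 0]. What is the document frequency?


Checking each document for 'the':
Doc 1: absent
Doc 2: present
Doc 3: present
Doc 4: present
Doc 5: absent
Doc 6: absent
Doc 7: absent
Doc 8: absent
df = sum of presences = 0 + 1 + 1 + 1 + 0 + 0 + 0 + 0 = 3

3


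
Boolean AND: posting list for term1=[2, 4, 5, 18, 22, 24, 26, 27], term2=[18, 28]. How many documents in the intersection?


Boolean AND: find intersection of posting lists
term1 docs: [2, 4, 5, 18, 22, 24, 26, 27]
term2 docs: [18, 28]
Intersection: [18]
|intersection| = 1

1


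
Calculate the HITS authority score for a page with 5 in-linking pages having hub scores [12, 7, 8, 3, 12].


Authority = sum of hub scores of in-linkers
In-link 1: hub score = 12
In-link 2: hub score = 7
In-link 3: hub score = 8
In-link 4: hub score = 3
In-link 5: hub score = 12
Authority = 12 + 7 + 8 + 3 + 12 = 42

42


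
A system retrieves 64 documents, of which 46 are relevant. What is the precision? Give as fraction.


Precision = relevant_retrieved / total_retrieved
= 46 / 64
= 46 / (46 + 18)
= 23/32

23/32


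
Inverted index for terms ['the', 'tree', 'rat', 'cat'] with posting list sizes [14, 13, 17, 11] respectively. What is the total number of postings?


Summing posting list sizes:
'the': 14 postings
'tree': 13 postings
'rat': 17 postings
'cat': 11 postings
Total = 14 + 13 + 17 + 11 = 55

55


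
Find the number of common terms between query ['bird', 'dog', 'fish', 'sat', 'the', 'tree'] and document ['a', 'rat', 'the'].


Query terms: ['bird', 'dog', 'fish', 'sat', 'the', 'tree']
Document terms: ['a', 'rat', 'the']
Common terms: ['the']
Overlap count = 1

1


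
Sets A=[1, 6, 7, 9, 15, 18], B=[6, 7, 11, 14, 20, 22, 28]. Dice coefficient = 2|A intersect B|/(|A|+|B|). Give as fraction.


A intersect B = [6, 7]
|A intersect B| = 2
|A| = 6, |B| = 7
Dice = 2*2 / (6+7)
= 4 / 13 = 4/13

4/13


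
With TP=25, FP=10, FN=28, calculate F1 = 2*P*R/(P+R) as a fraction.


F1 = 2 * P * R / (P + R)
P = TP/(TP+FP) = 25/35 = 5/7
R = TP/(TP+FN) = 25/53 = 25/53
2 * P * R = 2 * 5/7 * 25/53 = 250/371
P + R = 5/7 + 25/53 = 440/371
F1 = 250/371 / 440/371 = 25/44

25/44


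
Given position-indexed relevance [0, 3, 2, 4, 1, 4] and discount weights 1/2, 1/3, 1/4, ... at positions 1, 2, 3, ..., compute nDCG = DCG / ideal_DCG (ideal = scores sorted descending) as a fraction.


Position discount weights w_i = 1/(i+1) for i=1..6:
Weights = [1/2, 1/3, 1/4, 1/5, 1/6, 1/7]
Actual relevance: [0, 3, 2, 4, 1, 4]
DCG = 0/2 + 3/3 + 2/4 + 4/5 + 1/6 + 4/7 = 319/105
Ideal relevance (sorted desc): [4, 4, 3, 2, 1, 0]
Ideal DCG = 4/2 + 4/3 + 3/4 + 2/5 + 1/6 + 0/7 = 93/20
nDCG = DCG / ideal_DCG = 319/105 / 93/20 = 1276/1953

1276/1953


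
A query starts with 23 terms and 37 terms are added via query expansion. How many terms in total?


Original terms: 23
Expansion terms: 37
Total = 23 + 37 = 60

60


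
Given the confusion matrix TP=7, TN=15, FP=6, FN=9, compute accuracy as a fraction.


Accuracy = (TP + TN) / (TP + TN + FP + FN)
TP + TN = 7 + 15 = 22
Total = 7 + 15 + 6 + 9 = 37
Accuracy = 22 / 37 = 22/37

22/37


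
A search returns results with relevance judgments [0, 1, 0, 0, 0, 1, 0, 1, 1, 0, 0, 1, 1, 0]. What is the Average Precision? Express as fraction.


Computing P@k for each relevant position:
Position 1: not relevant
Position 2: relevant, P@2 = 1/2 = 1/2
Position 3: not relevant
Position 4: not relevant
Position 5: not relevant
Position 6: relevant, P@6 = 2/6 = 1/3
Position 7: not relevant
Position 8: relevant, P@8 = 3/8 = 3/8
Position 9: relevant, P@9 = 4/9 = 4/9
Position 10: not relevant
Position 11: not relevant
Position 12: relevant, P@12 = 5/12 = 5/12
Position 13: relevant, P@13 = 6/13 = 6/13
Position 14: not relevant
Sum of P@k = 1/2 + 1/3 + 3/8 + 4/9 + 5/12 + 6/13 = 2369/936
AP = 2369/936 / 6 = 2369/5616

2369/5616


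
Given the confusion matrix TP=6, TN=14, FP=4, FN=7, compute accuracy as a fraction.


Accuracy = (TP + TN) / (TP + TN + FP + FN)
TP + TN = 6 + 14 = 20
Total = 6 + 14 + 4 + 7 = 31
Accuracy = 20 / 31 = 20/31

20/31


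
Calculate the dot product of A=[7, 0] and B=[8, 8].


Dot product = sum of element-wise products
A[0]*B[0] = 7*8 = 56
A[1]*B[1] = 0*8 = 0
Sum = 56 + 0 = 56

56


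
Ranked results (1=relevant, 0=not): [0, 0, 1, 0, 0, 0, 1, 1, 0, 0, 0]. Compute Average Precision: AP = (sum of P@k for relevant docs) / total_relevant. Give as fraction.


Computing P@k for each relevant position:
Position 1: not relevant
Position 2: not relevant
Position 3: relevant, P@3 = 1/3 = 1/3
Position 4: not relevant
Position 5: not relevant
Position 6: not relevant
Position 7: relevant, P@7 = 2/7 = 2/7
Position 8: relevant, P@8 = 3/8 = 3/8
Position 9: not relevant
Position 10: not relevant
Position 11: not relevant
Sum of P@k = 1/3 + 2/7 + 3/8 = 167/168
AP = 167/168 / 3 = 167/504

167/504


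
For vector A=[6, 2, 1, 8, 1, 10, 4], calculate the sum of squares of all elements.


|A|^2 = sum of squared components
A[0]^2 = 6^2 = 36
A[1]^2 = 2^2 = 4
A[2]^2 = 1^2 = 1
A[3]^2 = 8^2 = 64
A[4]^2 = 1^2 = 1
A[5]^2 = 10^2 = 100
A[6]^2 = 4^2 = 16
Sum = 36 + 4 + 1 + 64 + 1 + 100 + 16 = 222

222


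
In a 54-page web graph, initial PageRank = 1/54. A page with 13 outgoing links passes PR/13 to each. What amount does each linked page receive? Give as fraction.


Initial PR = 1/54 = 1/54
Outlinks = 13
Contribution per link = PR / outlinks
= 1/54 / 13
= 1/702

1/702


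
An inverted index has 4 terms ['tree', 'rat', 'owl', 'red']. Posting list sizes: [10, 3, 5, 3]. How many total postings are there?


Summing posting list sizes:
'tree': 10 postings
'rat': 3 postings
'owl': 5 postings
'red': 3 postings
Total = 10 + 3 + 5 + 3 = 21

21


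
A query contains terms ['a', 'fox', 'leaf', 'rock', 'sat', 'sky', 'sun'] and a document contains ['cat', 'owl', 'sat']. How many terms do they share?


Query terms: ['a', 'fox', 'leaf', 'rock', 'sat', 'sky', 'sun']
Document terms: ['cat', 'owl', 'sat']
Common terms: ['sat']
Overlap count = 1

1


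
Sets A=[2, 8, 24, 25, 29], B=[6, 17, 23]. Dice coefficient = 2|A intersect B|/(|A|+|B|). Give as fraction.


A intersect B = []
|A intersect B| = 0
|A| = 5, |B| = 3
Dice = 2*0 / (5+3)
= 0 / 8 = 0

0


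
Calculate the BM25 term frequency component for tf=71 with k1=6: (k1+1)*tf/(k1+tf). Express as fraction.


BM25 TF component = (k1+1)*tf / (k1+tf)
k1 = 6, tf = 71
Numerator = (6+1)*71 = 497
Denominator = 6 + 71 = 77
= 497/77 = 71/11

71/11


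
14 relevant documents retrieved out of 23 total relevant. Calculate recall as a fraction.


Recall = retrieved_relevant / total_relevant
= 14 / 23
= 14 / (14 + 9)
= 14/23

14/23


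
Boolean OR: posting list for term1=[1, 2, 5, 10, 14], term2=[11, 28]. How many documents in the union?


Boolean OR: find union of posting lists
term1 docs: [1, 2, 5, 10, 14]
term2 docs: [11, 28]
Union: [1, 2, 5, 10, 11, 14, 28]
|union| = 7

7


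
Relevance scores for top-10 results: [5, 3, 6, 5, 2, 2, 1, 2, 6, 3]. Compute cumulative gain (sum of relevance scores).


Cumulative Gain = sum of relevance scores
Position 1: rel=5, running sum=5
Position 2: rel=3, running sum=8
Position 3: rel=6, running sum=14
Position 4: rel=5, running sum=19
Position 5: rel=2, running sum=21
Position 6: rel=2, running sum=23
Position 7: rel=1, running sum=24
Position 8: rel=2, running sum=26
Position 9: rel=6, running sum=32
Position 10: rel=3, running sum=35
CG = 35

35


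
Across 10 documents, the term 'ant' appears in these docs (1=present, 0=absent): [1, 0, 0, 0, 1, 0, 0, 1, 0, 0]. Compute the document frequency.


Checking each document for 'ant':
Doc 1: present
Doc 2: absent
Doc 3: absent
Doc 4: absent
Doc 5: present
Doc 6: absent
Doc 7: absent
Doc 8: present
Doc 9: absent
Doc 10: absent
df = sum of presences = 1 + 0 + 0 + 0 + 1 + 0 + 0 + 1 + 0 + 0 = 3

3


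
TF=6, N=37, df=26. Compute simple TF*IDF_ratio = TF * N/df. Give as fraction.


TF * (N/df)
= 6 * (37/26)
= 6 * 37/26
= 111/13

111/13


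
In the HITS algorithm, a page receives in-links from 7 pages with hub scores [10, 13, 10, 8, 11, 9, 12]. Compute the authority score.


Authority = sum of hub scores of in-linkers
In-link 1: hub score = 10
In-link 2: hub score = 13
In-link 3: hub score = 10
In-link 4: hub score = 8
In-link 5: hub score = 11
In-link 6: hub score = 9
In-link 7: hub score = 12
Authority = 10 + 13 + 10 + 8 + 11 + 9 + 12 = 73

73


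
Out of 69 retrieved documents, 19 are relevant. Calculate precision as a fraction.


Precision = relevant_retrieved / total_retrieved
= 19 / 69
= 19 / (19 + 50)
= 19/69

19/69


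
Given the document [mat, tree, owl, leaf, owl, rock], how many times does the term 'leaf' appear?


Document has 6 words
Scanning for 'leaf':
Found at positions: [3]
Count = 1

1


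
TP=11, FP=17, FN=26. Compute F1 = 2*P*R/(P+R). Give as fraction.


F1 = 2 * P * R / (P + R)
P = TP/(TP+FP) = 11/28 = 11/28
R = TP/(TP+FN) = 11/37 = 11/37
2 * P * R = 2 * 11/28 * 11/37 = 121/518
P + R = 11/28 + 11/37 = 715/1036
F1 = 121/518 / 715/1036 = 22/65

22/65


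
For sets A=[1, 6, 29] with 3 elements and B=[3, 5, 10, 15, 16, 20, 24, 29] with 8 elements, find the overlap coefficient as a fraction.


A intersect B = [29]
|A intersect B| = 1
min(|A|, |B|) = min(3, 8) = 3
Overlap = 1 / 3 = 1/3

1/3


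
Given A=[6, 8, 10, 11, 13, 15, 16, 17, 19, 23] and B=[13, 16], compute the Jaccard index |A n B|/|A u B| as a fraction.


A intersect B = [13, 16]
|A intersect B| = 2
A union B = [6, 8, 10, 11, 13, 15, 16, 17, 19, 23]
|A union B| = 10
Jaccard = 2/10 = 1/5

1/5


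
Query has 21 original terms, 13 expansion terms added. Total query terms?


Original terms: 21
Expansion terms: 13
Total = 21 + 13 = 34

34


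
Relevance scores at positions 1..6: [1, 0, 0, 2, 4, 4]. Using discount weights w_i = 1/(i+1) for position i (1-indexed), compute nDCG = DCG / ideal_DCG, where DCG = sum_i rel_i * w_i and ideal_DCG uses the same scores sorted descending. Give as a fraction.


Position discount weights w_i = 1/(i+1) for i=1..6:
Weights = [1/2, 1/3, 1/4, 1/5, 1/6, 1/7]
Actual relevance: [1, 0, 0, 2, 4, 4]
DCG = 1/2 + 0/3 + 0/4 + 2/5 + 4/6 + 4/7 = 449/210
Ideal relevance (sorted desc): [4, 4, 2, 1, 0, 0]
Ideal DCG = 4/2 + 4/3 + 2/4 + 1/5 + 0/6 + 0/7 = 121/30
nDCG = DCG / ideal_DCG = 449/210 / 121/30 = 449/847

449/847


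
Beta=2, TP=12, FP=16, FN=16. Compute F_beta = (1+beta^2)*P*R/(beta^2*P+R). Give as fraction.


P = TP/(TP+FP) = 12/28 = 3/7
R = TP/(TP+FN) = 12/28 = 3/7
beta^2 = 2^2 = 4
(1 + beta^2) = 5
Numerator = (1+beta^2)*P*R = 45/49
Denominator = beta^2*P + R = 12/7 + 3/7 = 15/7
F_beta = 3/7

3/7


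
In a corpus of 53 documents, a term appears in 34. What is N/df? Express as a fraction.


IDF ratio = N / df
= 53 / 34
= 53/34

53/34


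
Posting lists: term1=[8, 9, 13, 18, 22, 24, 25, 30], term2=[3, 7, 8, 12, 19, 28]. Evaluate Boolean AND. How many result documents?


Boolean AND: find intersection of posting lists
term1 docs: [8, 9, 13, 18, 22, 24, 25, 30]
term2 docs: [3, 7, 8, 12, 19, 28]
Intersection: [8]
|intersection| = 1

1


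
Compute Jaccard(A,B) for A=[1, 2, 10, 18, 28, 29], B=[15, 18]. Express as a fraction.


A intersect B = [18]
|A intersect B| = 1
A union B = [1, 2, 10, 15, 18, 28, 29]
|A union B| = 7
Jaccard = 1/7 = 1/7

1/7


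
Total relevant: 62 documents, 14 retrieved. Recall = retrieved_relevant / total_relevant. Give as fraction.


Recall = retrieved_relevant / total_relevant
= 14 / 62
= 14 / (14 + 48)
= 7/31

7/31


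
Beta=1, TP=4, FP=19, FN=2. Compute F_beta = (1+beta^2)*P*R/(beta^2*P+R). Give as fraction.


P = TP/(TP+FP) = 4/23 = 4/23
R = TP/(TP+FN) = 4/6 = 2/3
beta^2 = 1^2 = 1
(1 + beta^2) = 2
Numerator = (1+beta^2)*P*R = 16/69
Denominator = beta^2*P + R = 4/23 + 2/3 = 58/69
F_beta = 8/29

8/29


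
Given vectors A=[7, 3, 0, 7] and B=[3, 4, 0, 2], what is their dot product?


Dot product = sum of element-wise products
A[0]*B[0] = 7*3 = 21
A[1]*B[1] = 3*4 = 12
A[2]*B[2] = 0*0 = 0
A[3]*B[3] = 7*2 = 14
Sum = 21 + 12 + 0 + 14 = 47

47


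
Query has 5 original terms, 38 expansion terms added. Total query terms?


Original terms: 5
Expansion terms: 38
Total = 5 + 38 = 43

43


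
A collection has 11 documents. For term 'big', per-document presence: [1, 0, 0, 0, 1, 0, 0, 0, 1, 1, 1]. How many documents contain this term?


Checking each document for 'big':
Doc 1: present
Doc 2: absent
Doc 3: absent
Doc 4: absent
Doc 5: present
Doc 6: absent
Doc 7: absent
Doc 8: absent
Doc 9: present
Doc 10: present
Doc 11: present
df = sum of presences = 1 + 0 + 0 + 0 + 1 + 0 + 0 + 0 + 1 + 1 + 1 = 5

5


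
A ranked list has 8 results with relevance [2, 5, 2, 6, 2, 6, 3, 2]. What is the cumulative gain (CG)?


Cumulative Gain = sum of relevance scores
Position 1: rel=2, running sum=2
Position 2: rel=5, running sum=7
Position 3: rel=2, running sum=9
Position 4: rel=6, running sum=15
Position 5: rel=2, running sum=17
Position 6: rel=6, running sum=23
Position 7: rel=3, running sum=26
Position 8: rel=2, running sum=28
CG = 28

28


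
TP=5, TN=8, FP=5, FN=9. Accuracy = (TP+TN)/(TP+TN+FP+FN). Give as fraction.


Accuracy = (TP + TN) / (TP + TN + FP + FN)
TP + TN = 5 + 8 = 13
Total = 5 + 8 + 5 + 9 = 27
Accuracy = 13 / 27 = 13/27

13/27


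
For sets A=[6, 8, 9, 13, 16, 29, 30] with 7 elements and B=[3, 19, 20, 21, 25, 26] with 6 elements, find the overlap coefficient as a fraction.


A intersect B = []
|A intersect B| = 0
min(|A|, |B|) = min(7, 6) = 6
Overlap = 0 / 6 = 0

0


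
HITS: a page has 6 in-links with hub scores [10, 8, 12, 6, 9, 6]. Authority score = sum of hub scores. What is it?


Authority = sum of hub scores of in-linkers
In-link 1: hub score = 10
In-link 2: hub score = 8
In-link 3: hub score = 12
In-link 4: hub score = 6
In-link 5: hub score = 9
In-link 6: hub score = 6
Authority = 10 + 8 + 12 + 6 + 9 + 6 = 51

51


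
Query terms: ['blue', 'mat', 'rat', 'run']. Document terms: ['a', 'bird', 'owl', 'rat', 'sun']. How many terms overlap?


Query terms: ['blue', 'mat', 'rat', 'run']
Document terms: ['a', 'bird', 'owl', 'rat', 'sun']
Common terms: ['rat']
Overlap count = 1

1


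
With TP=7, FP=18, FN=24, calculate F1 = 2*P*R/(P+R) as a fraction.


F1 = 2 * P * R / (P + R)
P = TP/(TP+FP) = 7/25 = 7/25
R = TP/(TP+FN) = 7/31 = 7/31
2 * P * R = 2 * 7/25 * 7/31 = 98/775
P + R = 7/25 + 7/31 = 392/775
F1 = 98/775 / 392/775 = 1/4

1/4


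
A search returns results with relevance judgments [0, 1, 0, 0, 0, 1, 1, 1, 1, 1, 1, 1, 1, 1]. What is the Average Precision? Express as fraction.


Computing P@k for each relevant position:
Position 1: not relevant
Position 2: relevant, P@2 = 1/2 = 1/2
Position 3: not relevant
Position 4: not relevant
Position 5: not relevant
Position 6: relevant, P@6 = 2/6 = 1/3
Position 7: relevant, P@7 = 3/7 = 3/7
Position 8: relevant, P@8 = 4/8 = 1/2
Position 9: relevant, P@9 = 5/9 = 5/9
Position 10: relevant, P@10 = 6/10 = 3/5
Position 11: relevant, P@11 = 7/11 = 7/11
Position 12: relevant, P@12 = 8/12 = 2/3
Position 13: relevant, P@13 = 9/13 = 9/13
Position 14: relevant, P@14 = 10/14 = 5/7
Sum of P@k = 1/2 + 1/3 + 3/7 + 1/2 + 5/9 + 3/5 + 7/11 + 2/3 + 9/13 + 5/7 = 253472/45045
AP = 253472/45045 / 10 = 126736/225225

126736/225225


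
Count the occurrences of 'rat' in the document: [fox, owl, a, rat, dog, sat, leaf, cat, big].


Document has 9 words
Scanning for 'rat':
Found at positions: [3]
Count = 1

1


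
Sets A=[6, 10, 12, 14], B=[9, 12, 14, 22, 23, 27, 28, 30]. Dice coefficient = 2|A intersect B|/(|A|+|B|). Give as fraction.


A intersect B = [12, 14]
|A intersect B| = 2
|A| = 4, |B| = 8
Dice = 2*2 / (4+8)
= 4 / 12 = 1/3

1/3


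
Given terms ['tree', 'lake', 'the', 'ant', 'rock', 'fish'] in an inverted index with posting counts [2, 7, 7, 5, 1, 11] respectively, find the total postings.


Summing posting list sizes:
'tree': 2 postings
'lake': 7 postings
'the': 7 postings
'ant': 5 postings
'rock': 1 postings
'fish': 11 postings
Total = 2 + 7 + 7 + 5 + 1 + 11 = 33

33


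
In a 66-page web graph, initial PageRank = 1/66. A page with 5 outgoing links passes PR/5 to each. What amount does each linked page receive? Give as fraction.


Initial PR = 1/66 = 1/66
Outlinks = 5
Contribution per link = PR / outlinks
= 1/66 / 5
= 1/330

1/330


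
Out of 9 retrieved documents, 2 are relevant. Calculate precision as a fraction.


Precision = relevant_retrieved / total_retrieved
= 2 / 9
= 2 / (2 + 7)
= 2/9

2/9


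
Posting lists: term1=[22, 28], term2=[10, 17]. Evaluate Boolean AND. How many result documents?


Boolean AND: find intersection of posting lists
term1 docs: [22, 28]
term2 docs: [10, 17]
Intersection: []
|intersection| = 0

0


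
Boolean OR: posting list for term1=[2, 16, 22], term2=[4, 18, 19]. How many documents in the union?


Boolean OR: find union of posting lists
term1 docs: [2, 16, 22]
term2 docs: [4, 18, 19]
Union: [2, 4, 16, 18, 19, 22]
|union| = 6

6


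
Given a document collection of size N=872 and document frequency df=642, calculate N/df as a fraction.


IDF ratio = N / df
= 872 / 642
= 436/321

436/321


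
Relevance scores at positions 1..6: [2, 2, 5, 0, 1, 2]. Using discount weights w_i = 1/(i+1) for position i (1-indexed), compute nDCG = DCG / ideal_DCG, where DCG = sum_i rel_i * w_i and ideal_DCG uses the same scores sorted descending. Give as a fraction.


Position discount weights w_i = 1/(i+1) for i=1..6:
Weights = [1/2, 1/3, 1/4, 1/5, 1/6, 1/7]
Actual relevance: [2, 2, 5, 0, 1, 2]
DCG = 2/2 + 2/3 + 5/4 + 0/5 + 1/6 + 2/7 = 283/84
Ideal relevance (sorted desc): [5, 2, 2, 2, 1, 0]
Ideal DCG = 5/2 + 2/3 + 2/4 + 2/5 + 1/6 + 0/7 = 127/30
nDCG = DCG / ideal_DCG = 283/84 / 127/30 = 1415/1778

1415/1778


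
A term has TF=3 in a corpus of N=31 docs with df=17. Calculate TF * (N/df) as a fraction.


TF * (N/df)
= 3 * (31/17)
= 3 * 31/17
= 93/17

93/17


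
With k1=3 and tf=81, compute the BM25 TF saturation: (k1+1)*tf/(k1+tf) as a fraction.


BM25 TF component = (k1+1)*tf / (k1+tf)
k1 = 3, tf = 81
Numerator = (3+1)*81 = 324
Denominator = 3 + 81 = 84
= 324/84 = 27/7

27/7


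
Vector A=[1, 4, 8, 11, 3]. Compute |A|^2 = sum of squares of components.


|A|^2 = sum of squared components
A[0]^2 = 1^2 = 1
A[1]^2 = 4^2 = 16
A[2]^2 = 8^2 = 64
A[3]^2 = 11^2 = 121
A[4]^2 = 3^2 = 9
Sum = 1 + 16 + 64 + 121 + 9 = 211

211


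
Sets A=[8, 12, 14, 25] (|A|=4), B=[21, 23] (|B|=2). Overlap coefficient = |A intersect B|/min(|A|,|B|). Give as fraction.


A intersect B = []
|A intersect B| = 0
min(|A|, |B|) = min(4, 2) = 2
Overlap = 0 / 2 = 0

0


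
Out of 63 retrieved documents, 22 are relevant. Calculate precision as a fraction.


Precision = relevant_retrieved / total_retrieved
= 22 / 63
= 22 / (22 + 41)
= 22/63

22/63


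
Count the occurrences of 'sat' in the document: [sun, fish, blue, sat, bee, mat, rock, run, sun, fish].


Document has 10 words
Scanning for 'sat':
Found at positions: [3]
Count = 1

1


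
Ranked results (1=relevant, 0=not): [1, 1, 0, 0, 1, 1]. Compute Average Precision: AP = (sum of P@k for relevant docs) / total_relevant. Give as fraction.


Computing P@k for each relevant position:
Position 1: relevant, P@1 = 1/1 = 1
Position 2: relevant, P@2 = 2/2 = 1
Position 3: not relevant
Position 4: not relevant
Position 5: relevant, P@5 = 3/5 = 3/5
Position 6: relevant, P@6 = 4/6 = 2/3
Sum of P@k = 1 + 1 + 3/5 + 2/3 = 49/15
AP = 49/15 / 4 = 49/60

49/60


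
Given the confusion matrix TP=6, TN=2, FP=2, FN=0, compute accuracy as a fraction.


Accuracy = (TP + TN) / (TP + TN + FP + FN)
TP + TN = 6 + 2 = 8
Total = 6 + 2 + 2 + 0 = 10
Accuracy = 8 / 10 = 4/5

4/5


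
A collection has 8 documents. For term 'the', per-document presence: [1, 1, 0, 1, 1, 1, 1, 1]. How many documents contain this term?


Checking each document for 'the':
Doc 1: present
Doc 2: present
Doc 3: absent
Doc 4: present
Doc 5: present
Doc 6: present
Doc 7: present
Doc 8: present
df = sum of presences = 1 + 1 + 0 + 1 + 1 + 1 + 1 + 1 = 7

7


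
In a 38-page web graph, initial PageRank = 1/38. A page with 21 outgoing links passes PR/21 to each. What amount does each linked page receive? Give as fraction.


Initial PR = 1/38 = 1/38
Outlinks = 21
Contribution per link = PR / outlinks
= 1/38 / 21
= 1/798

1/798


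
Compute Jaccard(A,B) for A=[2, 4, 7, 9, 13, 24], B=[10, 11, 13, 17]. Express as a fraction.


A intersect B = [13]
|A intersect B| = 1
A union B = [2, 4, 7, 9, 10, 11, 13, 17, 24]
|A union B| = 9
Jaccard = 1/9 = 1/9

1/9


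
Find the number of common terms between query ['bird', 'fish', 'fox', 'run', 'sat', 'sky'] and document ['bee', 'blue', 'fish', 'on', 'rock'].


Query terms: ['bird', 'fish', 'fox', 'run', 'sat', 'sky']
Document terms: ['bee', 'blue', 'fish', 'on', 'rock']
Common terms: ['fish']
Overlap count = 1

1


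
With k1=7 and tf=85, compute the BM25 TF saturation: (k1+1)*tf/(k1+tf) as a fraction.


BM25 TF component = (k1+1)*tf / (k1+tf)
k1 = 7, tf = 85
Numerator = (7+1)*85 = 680
Denominator = 7 + 85 = 92
= 680/92 = 170/23

170/23


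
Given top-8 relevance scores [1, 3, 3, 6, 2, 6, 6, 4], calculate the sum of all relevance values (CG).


Cumulative Gain = sum of relevance scores
Position 1: rel=1, running sum=1
Position 2: rel=3, running sum=4
Position 3: rel=3, running sum=7
Position 4: rel=6, running sum=13
Position 5: rel=2, running sum=15
Position 6: rel=6, running sum=21
Position 7: rel=6, running sum=27
Position 8: rel=4, running sum=31
CG = 31

31
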